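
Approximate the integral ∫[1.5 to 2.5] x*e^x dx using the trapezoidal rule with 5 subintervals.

f(x) = x*e^x
a = 1.5, b = 2.5, n = 5
h = (b - a)/n = 0.200000

Trapezoidal rule: (h/2)[f(x₀) + 2f(x₁) + 2f(x₂) + ... + f(xₙ)]

x_0 = 1.5000, f(x_0) = 6.722534, coefficient = 1
x_1 = 1.7000, f(x_1) = 9.305711, coefficient = 2
x_2 = 1.9000, f(x_2) = 12.703199, coefficient = 2
x_3 = 2.1000, f(x_3) = 17.148957, coefficient = 2
x_4 = 2.3000, f(x_4) = 22.940620, coefficient = 2
x_5 = 2.5000, f(x_5) = 30.456235, coefficient = 1

I ≈ (0.200000/2) × 161.375741 = 16.137574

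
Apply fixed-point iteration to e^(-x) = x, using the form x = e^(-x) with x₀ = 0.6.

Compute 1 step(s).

Equation: e^(-x) = x
Fixed-point form: x = e^(-x)
x₀ = 0.6

x_1 = g(0.600000) = 0.548812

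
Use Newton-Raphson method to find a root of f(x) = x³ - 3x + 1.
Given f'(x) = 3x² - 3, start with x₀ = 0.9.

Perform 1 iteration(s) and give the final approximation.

f(x) = x³ - 3x + 1
f'(x) = 3x² - 3
x₀ = 0.9

Newton-Raphson formula: x_{n+1} = x_n - f(x_n)/f'(x_n)

Iteration 1:
  f(0.900000) = -0.971000
  f'(0.900000) = -0.570000
  x_1 = 0.900000 - (-0.971000)/(-0.570000) = -0.803509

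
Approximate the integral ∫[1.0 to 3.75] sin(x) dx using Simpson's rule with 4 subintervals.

f(x) = sin(x)
a = 1.0, b = 3.75, n = 4
h = (b - a)/n = 0.687500

Simpson's rule: (h/3)[f(x₀) + 4f(x₁) + 2f(x₂) + ... + f(xₙ)]

x_0 = 1.0000, f(x_0) = 0.841471, coefficient = 1
x_1 = 1.6875, f(x_1) = 0.993198, coefficient = 4
x_2 = 2.3750, f(x_2) = 0.693685, coefficient = 2
x_3 = 3.0625, f(x_3) = 0.079010, coefficient = 4
x_4 = 3.7500, f(x_4) = -0.571561, coefficient = 1

I ≈ (0.687500/3) × 5.946112 = 1.362651
Exact value: 1.360862
Error: 0.001789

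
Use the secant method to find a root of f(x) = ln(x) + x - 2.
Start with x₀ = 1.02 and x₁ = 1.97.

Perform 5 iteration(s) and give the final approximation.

f(x) = ln(x) + x - 2
x₀ = 1.02, x₁ = 1.97

Secant formula: x_{n+1} = x_n - f(x_n)(x_n - x_{n-1})/(f(x_n) - f(x_{n-1}))

Iteration 1:
  f(1.020000) = -0.960197
  f(1.970000) = 0.648034
  x_2 = 1.970000 - 0.648034×(1.970000 - 1.020000)/(0.648034 - (-0.960197))
       = 1.587199
Iteration 2:
  f(1.970000) = 0.648034
  f(1.587199) = 0.049170
  x_3 = 1.587199 - 0.049170×(1.587199 - 1.970000)/(0.049170 - 0.648034)
       = 1.555769
Iteration 3:
  f(1.587199) = 0.049170
  f(1.555769) = -0.002261
  x_4 = 1.555769 - (-0.002261)×(1.555769 - 1.587199)/(-0.002261 - 0.049170)
       = 1.557151
Iteration 4:
  f(1.555769) = -0.002261
  f(1.557151) = 0.000008
  x_5 = 1.557151 - 0.000008×(1.557151 - 1.555769)/(0.000008 - (-0.002261))
       = 1.557146
Iteration 5:
  f(1.557151) = 0.000008
  f(1.557146) = 0.000000
  x_6 = 1.557146 - 0.000000×(1.557146 - 1.557151)/(0.000000 - 0.000008)
       = 1.557146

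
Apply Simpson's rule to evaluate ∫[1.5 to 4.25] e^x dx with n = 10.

f(x) = e^x
a = 1.5, b = 4.25, n = 10
h = (b - a)/n = 0.275000

Simpson's rule: (h/3)[f(x₀) + 4f(x₁) + 2f(x₂) + ... + f(xₙ)]

x_0 = 1.5000, f(x_0) = 4.481689, coefficient = 1
x_1 = 1.7750, f(x_1) = 5.900281, coefficient = 4
x_2 = 2.0500, f(x_2) = 7.767901, coefficient = 2
x_3 = 2.3250, f(x_3) = 10.226680, coefficient = 4
x_4 = 2.6000, f(x_4) = 13.463738, coefficient = 2
x_5 = 2.8750, f(x_5) = 17.725424, coefficient = 4
x_6 = 3.1500, f(x_6) = 23.336065, coefficient = 2
x_7 = 3.4250, f(x_7) = 30.722645, coefficient = 4
x_8 = 3.7000, f(x_8) = 40.447304, coefficient = 2
x_9 = 3.9750, f(x_9) = 53.250117, coefficient = 4
x_10 = 4.2500, f(x_10) = 70.105412, coefficient = 1

I ≈ (0.275000/3) × 715.917706 = 65.625790
Exact value: 65.623723
Error: 0.002066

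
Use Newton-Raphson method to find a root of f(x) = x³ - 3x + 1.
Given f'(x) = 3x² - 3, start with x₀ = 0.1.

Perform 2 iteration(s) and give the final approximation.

f(x) = x³ - 3x + 1
f'(x) = 3x² - 3
x₀ = 0.1

Newton-Raphson formula: x_{n+1} = x_n - f(x_n)/f'(x_n)

Iteration 1:
  f(0.100000) = 0.701000
  f'(0.100000) = -2.970000
  x_1 = 0.100000 - 0.701000/(-2.970000) = 0.336027
Iteration 2:
  f(0.336027) = 0.029861
  f'(0.336027) = -2.661258
  x_2 = 0.336027 - 0.029861/(-2.661258) = 0.347248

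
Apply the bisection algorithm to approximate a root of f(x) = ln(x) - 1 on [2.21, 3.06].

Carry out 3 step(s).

f(x) = ln(x) - 1
Initial interval: [2.21, 3.06]

Iteration 1:
  c_1 = (2.210000 + 3.060000)/2 = 2.635000
  f(c_1) = f(2.635000) = -0.031117
  f(a) × f(c) ≥ 0, new interval: [2.635000, 3.060000]
Iteration 2:
  c_2 = (2.635000 + 3.060000)/2 = 2.847500
  f(c_2) = f(2.847500) = 0.046441
  f(a) × f(c) < 0, new interval: [2.635000, 2.847500]
Iteration 3:
  c_3 = (2.635000 + 2.847500)/2 = 2.741250
  f(c_3) = f(2.741250) = 0.008414
  f(a) × f(c) < 0, new interval: [2.635000, 2.741250]

After 3 iteration(s), the approximation is c_3 = 2.741250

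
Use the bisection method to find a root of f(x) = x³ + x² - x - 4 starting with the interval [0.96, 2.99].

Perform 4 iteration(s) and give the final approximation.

f(x) = x³ + x² - x - 4
Initial interval: [0.96, 2.99]

Iteration 1:
  c_1 = (0.960000 + 2.990000)/2 = 1.975000
  f(c_1) = f(1.975000) = 5.629359
  f(a) × f(c) < 0, new interval: [0.960000, 1.975000]
Iteration 2:
  c_2 = (0.960000 + 1.975000)/2 = 1.467500
  f(c_2) = f(1.467500) = -0.153600
  f(a) × f(c) ≥ 0, new interval: [1.467500, 1.975000]
Iteration 3:
  c_3 = (1.467500 + 1.975000)/2 = 1.721250
  f(c_3) = f(1.721250) = 2.341002
  f(a) × f(c) < 0, new interval: [1.467500, 1.721250]
Iteration 4:
  c_4 = (1.467500 + 1.721250)/2 = 1.594375
  f(c_4) = f(1.594375) = 1.000608
  f(a) × f(c) < 0, new interval: [1.467500, 1.594375]

After 4 iteration(s), the approximation is c_4 = 1.594375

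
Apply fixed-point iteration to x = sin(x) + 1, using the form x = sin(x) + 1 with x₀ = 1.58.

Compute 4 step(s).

Equation: x = sin(x) + 1
Fixed-point form: x = sin(x) + 1
x₀ = 1.58

x_1 = g(1.580000) = 1.999958
x_2 = g(1.999958) = 1.909315
x_3 = g(1.909315) = 1.943248
x_4 = g(1.943248) = 1.931438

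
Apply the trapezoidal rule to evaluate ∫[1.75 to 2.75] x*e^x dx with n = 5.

f(x) = x*e^x
a = 1.75, b = 2.75, n = 5
h = (b - a)/n = 0.200000

Trapezoidal rule: (h/2)[f(x₀) + 2f(x₁) + 2f(x₂) + ... + f(xₙ)]

x_0 = 1.7500, f(x_0) = 10.070555, coefficient = 1
x_1 = 1.9500, f(x_1) = 13.705941, coefficient = 2
x_2 = 2.1500, f(x_2) = 18.457446, coefficient = 2
x_3 = 2.3500, f(x_3) = 24.641089, coefficient = 2
x_4 = 2.5500, f(x_4) = 32.658115, coefficient = 2
x_5 = 2.7500, f(x_5) = 43.017238, coefficient = 1

I ≈ (0.200000/2) × 232.012972 = 23.201297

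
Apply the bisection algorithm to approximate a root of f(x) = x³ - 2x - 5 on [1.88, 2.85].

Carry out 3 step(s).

f(x) = x³ - 2x - 5
Initial interval: [1.88, 2.85]

Iteration 1:
  c_1 = (1.880000 + 2.850000)/2 = 2.365000
  f(c_1) = f(2.365000) = 3.497977
  f(a) × f(c) < 0, new interval: [1.880000, 2.365000]
Iteration 2:
  c_2 = (1.880000 + 2.365000)/2 = 2.122500
  f(c_2) = f(2.122500) = 0.316876
  f(a) × f(c) < 0, new interval: [1.880000, 2.122500]
Iteration 3:
  c_3 = (1.880000 + 2.122500)/2 = 2.001250
  f(c_3) = f(2.001250) = -0.987491
  f(a) × f(c) ≥ 0, new interval: [2.001250, 2.122500]

After 3 iteration(s), the approximation is c_3 = 2.001250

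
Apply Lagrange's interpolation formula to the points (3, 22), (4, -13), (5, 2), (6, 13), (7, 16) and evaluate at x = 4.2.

Lagrange interpolation formula:
P(x) = Σ yᵢ × Lᵢ(x)
where Lᵢ(x) = Π_{j≠i} (x - xⱼ)/(xᵢ - xⱼ)

L_0(4.2) = (4.2 - 4)/(3 - 4) × (4.2 - 5)/(3 - 5) × (4.2 - 6)/(3 - 6) × (4.2 - 7)/(3 - 7) = -0.033600
L_1(4.2) = (4.2 - 3)/(4 - 3) × (4.2 - 5)/(4 - 5) × (4.2 - 6)/(4 - 6) × (4.2 - 7)/(4 - 7) = 0.806400
L_2(4.2) = (4.2 - 3)/(5 - 3) × (4.2 - 4)/(5 - 4) × (4.2 - 6)/(5 - 6) × (4.2 - 7)/(5 - 7) = 0.302400
L_3(4.2) = (4.2 - 3)/(6 - 3) × (4.2 - 4)/(6 - 4) × (4.2 - 5)/(6 - 5) × (4.2 - 7)/(6 - 7) = -0.089600
L_4(4.2) = (4.2 - 3)/(7 - 3) × (4.2 - 4)/(7 - 4) × (4.2 - 5)/(7 - 5) × (4.2 - 6)/(7 - 6) = 0.014400

P(4.2) = 22×L_0(4.2) + (-13)×L_1(4.2) + 2×L_2(4.2) + 13×L_3(4.2) + 16×L_4(4.2)
P(4.2) = -11.552000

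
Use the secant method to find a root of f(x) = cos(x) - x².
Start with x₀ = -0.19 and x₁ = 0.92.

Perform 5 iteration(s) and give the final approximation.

f(x) = cos(x) - x²
x₀ = -0.19, x₁ = 0.92

Secant formula: x_{n+1} = x_n - f(x_n)(x_n - x_{n-1})/(f(x_n) - f(x_{n-1}))

Iteration 1:
  f(-0.190000) = 0.945904
  f(0.920000) = -0.240580
  x_2 = 0.920000 - (-0.240580)×(0.920000 - (-0.190000))/(-0.240580 - 0.945904)
       = 0.694929
Iteration 2:
  f(0.920000) = -0.240580
  f(0.694929) = 0.285174
  x_3 = 0.694929 - 0.285174×(0.694929 - 0.920000)/(0.285174 - (-0.240580))
       = 0.817009
Iteration 3:
  f(0.694929) = 0.285174
  f(0.817009) = 0.016900
  x_4 = 0.817009 - 0.016900×(0.817009 - 0.694929)/(0.016900 - 0.285174)
       = 0.824700
Iteration 4:
  f(0.817009) = 0.016900
  f(0.824700) = -0.001353
  x_5 = 0.824700 - (-0.001353)×(0.824700 - 0.817009)/(-0.001353 - 0.016900)
       = 0.824130
Iteration 5:
  f(0.824700) = -0.001353
  f(0.824130) = 0.000005
  x_6 = 0.824130 - 0.000005×(0.824130 - 0.824700)/(0.000005 - (-0.001353))
       = 0.824132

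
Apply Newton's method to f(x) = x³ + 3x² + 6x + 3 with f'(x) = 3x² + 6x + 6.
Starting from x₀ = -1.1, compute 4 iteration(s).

f(x) = x³ + 3x² + 6x + 3
f'(x) = 3x² + 6x + 6
x₀ = -1.1

Newton-Raphson formula: x_{n+1} = x_n - f(x_n)/f'(x_n)

Iteration 1:
  f(-1.100000) = -1.301000
  f'(-1.100000) = 3.030000
  x_1 = -1.100000 - (-1.301000)/3.030000 = -0.670627
Iteration 2:
  f(-0.670627) = 0.023851
  f'(-0.670627) = 3.325460
  x_2 = -0.670627 - 0.023851/3.325460 = -0.677799
Iteration 3:
  f(-0.677799) = 0.000050
  f'(-0.677799) = 3.311440
  x_3 = -0.677799 - 0.000050/3.311440 = -0.677815
Iteration 4:
  f(-0.677815) = 0.000000
  f'(-0.677815) = 3.311410
  x_4 = -0.677815 - 0.000000/3.311410 = -0.677815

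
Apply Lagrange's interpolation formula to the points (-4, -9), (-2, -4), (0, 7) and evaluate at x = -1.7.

Lagrange interpolation formula:
P(x) = Σ yᵢ × Lᵢ(x)
where Lᵢ(x) = Π_{j≠i} (x - xⱼ)/(xᵢ - xⱼ)

L_0(-1.7) = (-1.7 - (-2))/(-4 - (-2)) × (-1.7 - 0)/(-4 - 0) = -0.063750
L_1(-1.7) = (-1.7 - (-4))/(-2 - (-4)) × (-1.7 - 0)/(-2 - 0) = 0.977500
L_2(-1.7) = (-1.7 - (-4))/(0 - (-4)) × (-1.7 - (-2))/(0 - (-2)) = 0.086250

P(-1.7) = (-9)×L_0(-1.7) + (-4)×L_1(-1.7) + 7×L_2(-1.7)
P(-1.7) = -2.732500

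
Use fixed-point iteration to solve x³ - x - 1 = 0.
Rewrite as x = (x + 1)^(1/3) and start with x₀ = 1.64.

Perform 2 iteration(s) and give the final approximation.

Equation: x³ - x - 1 = 0
Fixed-point form: x = (x + 1)^(1/3)
x₀ = 1.64

x_1 = g(1.640000) = 1.382085
x_2 = g(1.382085) = 1.335526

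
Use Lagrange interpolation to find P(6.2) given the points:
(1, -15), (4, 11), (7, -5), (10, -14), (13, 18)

Lagrange interpolation formula:
P(x) = Σ yᵢ × Lᵢ(x)
where Lᵢ(x) = Π_{j≠i} (x - xⱼ)/(xᵢ - xⱼ)

L_0(6.2) = (6.2 - 4)/(1 - 4) × (6.2 - 7)/(1 - 7) × (6.2 - 10)/(1 - 10) × (6.2 - 13)/(1 - 13) = -0.023394
L_1(6.2) = (6.2 - 1)/(4 - 1) × (6.2 - 7)/(4 - 7) × (6.2 - 10)/(4 - 10) × (6.2 - 13)/(4 - 13) = 0.221182
L_2(6.2) = (6.2 - 1)/(7 - 1) × (6.2 - 4)/(7 - 4) × (6.2 - 10)/(7 - 10) × (6.2 - 13)/(7 - 13) = 0.912375
L_3(6.2) = (6.2 - 1)/(10 - 1) × (6.2 - 4)/(10 - 4) × (6.2 - 7)/(10 - 7) × (6.2 - 13)/(10 - 13) = -0.128053
L_4(6.2) = (6.2 - 1)/(13 - 1) × (6.2 - 4)/(13 - 4) × (6.2 - 7)/(13 - 7) × (6.2 - 10)/(13 - 10) = 0.017890

P(6.2) = (-15)×L_0(6.2) + 11×L_1(6.2) + (-5)×L_2(6.2) + (-14)×L_3(6.2) + 18×L_4(6.2)
P(6.2) = 0.336790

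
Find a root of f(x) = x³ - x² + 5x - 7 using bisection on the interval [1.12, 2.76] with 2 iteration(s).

f(x) = x³ - x² + 5x - 7
Initial interval: [1.12, 2.76]

Iteration 1:
  c_1 = (1.120000 + 2.760000)/2 = 1.940000
  f(c_1) = f(1.940000) = 6.237784
  f(a) × f(c) < 0, new interval: [1.120000, 1.940000]
Iteration 2:
  c_2 = (1.120000 + 1.940000)/2 = 1.530000
  f(c_2) = f(1.530000) = 1.890677
  f(a) × f(c) < 0, new interval: [1.120000, 1.530000]

After 2 iteration(s), the approximation is c_2 = 1.530000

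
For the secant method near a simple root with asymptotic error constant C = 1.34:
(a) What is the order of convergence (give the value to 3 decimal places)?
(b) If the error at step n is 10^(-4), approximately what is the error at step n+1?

(a) Secant method has superlinear convergence with order φ = (1+√5)/2 ≈ 1.618.
    This means |e_{n+1}| ≈ C|e_n|^1.618.

(b) With |e_n| = 10^(-4) and C = 1.34:
    |e_{n+1}| ≈ 1.34 × (10^(-4))^1.618 = 1.34 × 10^(-6.47)

(a) ≈ 1.618 (golden ratio); (b) |e_{n+1}| ≈ 4.518e-07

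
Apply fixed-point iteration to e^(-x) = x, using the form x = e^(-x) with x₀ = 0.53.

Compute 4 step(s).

Equation: e^(-x) = x
Fixed-point form: x = e^(-x)
x₀ = 0.53

x_1 = g(0.530000) = 0.588605
x_2 = g(0.588605) = 0.555101
x_3 = g(0.555101) = 0.574014
x_4 = g(0.574014) = 0.563260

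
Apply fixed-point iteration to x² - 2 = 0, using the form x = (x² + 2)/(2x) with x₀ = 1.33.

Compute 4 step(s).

Equation: x² - 2 = 0
Fixed-point form: x = (x² + 2)/(2x)
x₀ = 1.33

x_1 = g(1.330000) = 1.416880
x_2 = g(1.416880) = 1.414216
x_3 = g(1.414216) = 1.414214
x_4 = g(1.414214) = 1.414214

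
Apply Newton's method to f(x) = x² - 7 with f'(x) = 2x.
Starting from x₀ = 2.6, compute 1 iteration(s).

f(x) = x² - 7
f'(x) = 2x
x₀ = 2.6

Newton-Raphson formula: x_{n+1} = x_n - f(x_n)/f'(x_n)

Iteration 1:
  f(2.600000) = -0.240000
  f'(2.600000) = 5.200000
  x_1 = 2.600000 - (-0.240000)/5.200000 = 2.646154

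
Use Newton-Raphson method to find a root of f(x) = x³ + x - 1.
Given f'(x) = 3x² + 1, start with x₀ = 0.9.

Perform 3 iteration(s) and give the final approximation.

f(x) = x³ + x - 1
f'(x) = 3x² + 1
x₀ = 0.9

Newton-Raphson formula: x_{n+1} = x_n - f(x_n)/f'(x_n)

Iteration 1:
  f(0.900000) = 0.629000
  f'(0.900000) = 3.430000
  x_1 = 0.900000 - 0.629000/3.430000 = 0.716618
Iteration 2:
  f(0.716618) = 0.084631
  f'(0.716618) = 2.540624
  x_2 = 0.716618 - 0.084631/2.540624 = 0.683307
Iteration 3:
  f(0.683307) = 0.002349
  f'(0.683307) = 2.400725
  x_3 = 0.683307 - 0.002349/2.400725 = 0.682329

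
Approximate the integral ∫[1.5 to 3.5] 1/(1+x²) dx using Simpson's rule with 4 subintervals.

f(x) = 1/(1+x²)
a = 1.5, b = 3.5, n = 4
h = (b - a)/n = 0.500000

Simpson's rule: (h/3)[f(x₀) + 4f(x₁) + 2f(x₂) + ... + f(xₙ)]

x_0 = 1.5000, f(x_0) = 0.307692, coefficient = 1
x_1 = 2.0000, f(x_1) = 0.200000, coefficient = 4
x_2 = 2.5000, f(x_2) = 0.137931, coefficient = 2
x_3 = 3.0000, f(x_3) = 0.100000, coefficient = 4
x_4 = 3.5000, f(x_4) = 0.075472, coefficient = 1

I ≈ (0.500000/3) × 1.859026 = 0.309838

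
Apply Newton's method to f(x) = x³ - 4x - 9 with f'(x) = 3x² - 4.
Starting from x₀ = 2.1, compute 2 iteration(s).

f(x) = x³ - 4x - 9
f'(x) = 3x² - 4
x₀ = 2.1

Newton-Raphson formula: x_{n+1} = x_n - f(x_n)/f'(x_n)

Iteration 1:
  f(2.100000) = -8.139000
  f'(2.100000) = 9.230000
  x_1 = 2.100000 - (-8.139000)/9.230000 = 2.981798
Iteration 2:
  f(2.981798) = 5.584341
  f'(2.981798) = 22.673367
  x_2 = 2.981798 - 5.584341/22.673367 = 2.735503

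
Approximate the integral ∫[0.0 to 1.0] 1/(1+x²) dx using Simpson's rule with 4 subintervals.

f(x) = 1/(1+x²)
a = 0.0, b = 1.0, n = 4
h = (b - a)/n = 0.250000

Simpson's rule: (h/3)[f(x₀) + 4f(x₁) + 2f(x₂) + ... + f(xₙ)]

x_0 = 0.0000, f(x_0) = 1.000000, coefficient = 1
x_1 = 0.2500, f(x_1) = 0.941176, coefficient = 4
x_2 = 0.5000, f(x_2) = 0.800000, coefficient = 2
x_3 = 0.7500, f(x_3) = 0.640000, coefficient = 4
x_4 = 1.0000, f(x_4) = 0.500000, coefficient = 1

I ≈ (0.250000/3) × 9.424706 = 0.785392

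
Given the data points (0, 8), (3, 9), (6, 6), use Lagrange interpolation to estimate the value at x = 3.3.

Lagrange interpolation formula:
P(x) = Σ yᵢ × Lᵢ(x)
where Lᵢ(x) = Π_{j≠i} (x - xⱼ)/(xᵢ - xⱼ)

L_0(3.3) = (3.3 - 3)/(0 - 3) × (3.3 - 6)/(0 - 6) = -0.045000
L_1(3.3) = (3.3 - 0)/(3 - 0) × (3.3 - 6)/(3 - 6) = 0.990000
L_2(3.3) = (3.3 - 0)/(6 - 0) × (3.3 - 3)/(6 - 3) = 0.055000

P(3.3) = 8×L_0(3.3) + 9×L_1(3.3) + 6×L_2(3.3)
P(3.3) = 8.880000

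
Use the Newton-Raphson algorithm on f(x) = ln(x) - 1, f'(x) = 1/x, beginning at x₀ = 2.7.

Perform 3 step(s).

f(x) = ln(x) - 1
f'(x) = 1/x
x₀ = 2.7

Newton-Raphson formula: x_{n+1} = x_n - f(x_n)/f'(x_n)

Iteration 1:
  f(2.700000) = -0.006748
  f'(2.700000) = 0.370370
  x_1 = 2.700000 - (-0.006748)/0.370370 = 2.718220
Iteration 2:
  f(2.718220) = -0.000023
  f'(2.718220) = 0.367888
  x_2 = 2.718220 - (-0.000023)/0.367888 = 2.718282
Iteration 3:
  f(2.718282) = 0.000000
  f'(2.718282) = 0.367879
  x_3 = 2.718282 - 0.000000/0.367879 = 2.718282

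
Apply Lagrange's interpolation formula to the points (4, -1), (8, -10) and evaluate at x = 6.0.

Lagrange interpolation formula:
P(x) = Σ yᵢ × Lᵢ(x)
where Lᵢ(x) = Π_{j≠i} (x - xⱼ)/(xᵢ - xⱼ)

L_0(6.0) = (6.0 - 8)/(4 - 8) = 0.500000
L_1(6.0) = (6.0 - 4)/(8 - 4) = 0.500000

P(6.0) = (-1)×L_0(6.0) + (-10)×L_1(6.0)
P(6.0) = -5.500000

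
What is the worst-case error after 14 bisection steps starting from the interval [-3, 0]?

Bisection error bound: |error| ≤ (b-a)/2^n
|error| ≤ (0 - (-3))/2^14 = 3/2^14
|error| ≤ 0.0001831055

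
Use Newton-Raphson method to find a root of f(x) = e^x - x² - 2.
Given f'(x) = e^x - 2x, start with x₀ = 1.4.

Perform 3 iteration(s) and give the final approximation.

f(x) = e^x - x² - 2
f'(x) = e^x - 2x
x₀ = 1.4

Newton-Raphson formula: x_{n+1} = x_n - f(x_n)/f'(x_n)

Iteration 1:
  f(1.400000) = 0.095200
  f'(1.400000) = 1.255200
  x_1 = 1.400000 - 0.095200/1.255200 = 1.324156
Iteration 2:
  f(1.324156) = 0.005622
  f'(1.324156) = 1.110699
  x_2 = 1.324156 - 0.005622/1.110699 = 1.319094
Iteration 3:
  f(1.319094) = 0.000022
  f'(1.319094) = 1.101843
  x_3 = 1.319094 - 0.000022/1.101843 = 1.319074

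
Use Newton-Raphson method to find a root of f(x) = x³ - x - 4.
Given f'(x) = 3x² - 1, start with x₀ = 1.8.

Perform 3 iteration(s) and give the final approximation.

f(x) = x³ - x - 4
f'(x) = 3x² - 1
x₀ = 1.8

Newton-Raphson formula: x_{n+1} = x_n - f(x_n)/f'(x_n)

Iteration 1:
  f(1.800000) = 0.032000
  f'(1.800000) = 8.720000
  x_1 = 1.800000 - 0.032000/8.720000 = 1.796330
Iteration 2:
  f(1.796330) = 0.000073
  f'(1.796330) = 8.680407
  x_2 = 1.796330 - 0.000073/8.680407 = 1.796322
Iteration 3:
  f(1.796322) = 0.000000
  f'(1.796322) = 8.680317
  x_3 = 1.796322 - 0.000000/8.680317 = 1.796322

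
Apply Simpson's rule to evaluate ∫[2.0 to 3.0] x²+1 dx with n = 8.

f(x) = x²+1
a = 2.0, b = 3.0, n = 8
h = (b - a)/n = 0.125000

Simpson's rule: (h/3)[f(x₀) + 4f(x₁) + 2f(x₂) + ... + f(xₙ)]

x_0 = 2.0000, f(x_0) = 5.000000, coefficient = 1
x_1 = 2.1250, f(x_1) = 5.515625, coefficient = 4
x_2 = 2.2500, f(x_2) = 6.062500, coefficient = 2
x_3 = 2.3750, f(x_3) = 6.640625, coefficient = 4
x_4 = 2.5000, f(x_4) = 7.250000, coefficient = 2
x_5 = 2.6250, f(x_5) = 7.890625, coefficient = 4
x_6 = 2.7500, f(x_6) = 8.562500, coefficient = 2
x_7 = 2.8750, f(x_7) = 9.265625, coefficient = 4
x_8 = 3.0000, f(x_8) = 10.000000, coefficient = 1

I ≈ (0.125000/3) × 176.000000 = 7.333333
Exact value: 7.333333
Error: 0.000000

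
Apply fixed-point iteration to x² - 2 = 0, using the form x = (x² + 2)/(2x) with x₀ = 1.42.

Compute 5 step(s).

Equation: x² - 2 = 0
Fixed-point form: x = (x² + 2)/(2x)
x₀ = 1.42

x_1 = g(1.420000) = 1.414225
x_2 = g(1.414225) = 1.414214
x_3 = g(1.414214) = 1.414214
x_4 = g(1.414214) = 1.414214
x_5 = g(1.414214) = 1.414214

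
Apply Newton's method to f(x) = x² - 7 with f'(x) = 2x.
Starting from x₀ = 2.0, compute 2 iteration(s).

f(x) = x² - 7
f'(x) = 2x
x₀ = 2.0

Newton-Raphson formula: x_{n+1} = x_n - f(x_n)/f'(x_n)

Iteration 1:
  f(2.000000) = -3.000000
  f'(2.000000) = 4.000000
  x_1 = 2.000000 - (-3.000000)/4.000000 = 2.750000
Iteration 2:
  f(2.750000) = 0.562500
  f'(2.750000) = 5.500000
  x_2 = 2.750000 - 0.562500/5.500000 = 2.647727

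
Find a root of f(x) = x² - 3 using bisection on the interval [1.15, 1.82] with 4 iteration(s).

f(x) = x² - 3
Initial interval: [1.15, 1.82]

Iteration 1:
  c_1 = (1.150000 + 1.820000)/2 = 1.485000
  f(c_1) = f(1.485000) = -0.794775
  f(a) × f(c) ≥ 0, new interval: [1.485000, 1.820000]
Iteration 2:
  c_2 = (1.485000 + 1.820000)/2 = 1.652500
  f(c_2) = f(1.652500) = -0.269244
  f(a) × f(c) ≥ 0, new interval: [1.652500, 1.820000]
Iteration 3:
  c_3 = (1.652500 + 1.820000)/2 = 1.736250
  f(c_3) = f(1.736250) = 0.014564
  f(a) × f(c) < 0, new interval: [1.652500, 1.736250]
Iteration 4:
  c_4 = (1.652500 + 1.736250)/2 = 1.694375
  f(c_4) = f(1.694375) = -0.129093
  f(a) × f(c) ≥ 0, new interval: [1.694375, 1.736250]

After 4 iteration(s), the approximation is c_4 = 1.694375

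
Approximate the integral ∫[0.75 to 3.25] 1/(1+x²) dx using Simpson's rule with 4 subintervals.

f(x) = 1/(1+x²)
a = 0.75, b = 3.25, n = 4
h = (b - a)/n = 0.625000

Simpson's rule: (h/3)[f(x₀) + 4f(x₁) + 2f(x₂) + ... + f(xₙ)]

x_0 = 0.7500, f(x_0) = 0.640000, coefficient = 1
x_1 = 1.3750, f(x_1) = 0.345946, coefficient = 4
x_2 = 2.0000, f(x_2) = 0.200000, coefficient = 2
x_3 = 2.6250, f(x_3) = 0.126733, coefficient = 4
x_4 = 3.2500, f(x_4) = 0.086486, coefficient = 1

I ≈ (0.625000/3) × 3.017201 = 0.628584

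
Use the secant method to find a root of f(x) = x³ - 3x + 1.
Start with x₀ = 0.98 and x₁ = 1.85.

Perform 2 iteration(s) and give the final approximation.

f(x) = x³ - 3x + 1
x₀ = 0.98, x₁ = 1.85

Secant formula: x_{n+1} = x_n - f(x_n)(x_n - x_{n-1})/(f(x_n) - f(x_{n-1}))

Iteration 1:
  f(0.980000) = -0.998808
  f(1.850000) = 1.781625
  x_2 = 1.850000 - 1.781625×(1.850000 - 0.980000)/(1.781625 - (-0.998808))
       = 1.292528
Iteration 2:
  f(1.850000) = 1.781625
  f(1.292528) = -0.718250
  x_3 = 1.292528 - (-0.718250)×(1.292528 - 1.850000)/(-0.718250 - 1.781625)
       = 1.452698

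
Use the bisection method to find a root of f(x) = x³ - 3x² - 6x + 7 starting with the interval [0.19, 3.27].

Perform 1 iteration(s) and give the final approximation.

f(x) = x³ - 3x² - 6x + 7
Initial interval: [0.19, 3.27]

Iteration 1:
  c_1 = (0.190000 + 3.270000)/2 = 1.730000
  f(c_1) = f(1.730000) = -7.180983
  f(a) × f(c) < 0, new interval: [0.190000, 1.730000]

After 1 iteration(s), the approximation is c_1 = 1.730000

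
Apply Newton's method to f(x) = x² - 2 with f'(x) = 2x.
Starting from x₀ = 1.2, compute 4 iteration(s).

f(x) = x² - 2
f'(x) = 2x
x₀ = 1.2

Newton-Raphson formula: x_{n+1} = x_n - f(x_n)/f'(x_n)

Iteration 1:
  f(1.200000) = -0.560000
  f'(1.200000) = 2.400000
  x_1 = 1.200000 - (-0.560000)/2.400000 = 1.433333
Iteration 2:
  f(1.433333) = 0.054444
  f'(1.433333) = 2.866667
  x_2 = 1.433333 - 0.054444/2.866667 = 1.414341
Iteration 3:
  f(1.414341) = 0.000361
  f'(1.414341) = 2.828682
  x_3 = 1.414341 - 0.000361/2.828682 = 1.414214
Iteration 4:
  f(1.414214) = 0.000000
  f'(1.414214) = 2.828427
  x_4 = 1.414214 - 0.000000/2.828427 = 1.414214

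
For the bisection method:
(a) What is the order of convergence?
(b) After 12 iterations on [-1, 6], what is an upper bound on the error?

(a) Bisection has linear (order 1) convergence; the error is halved each step.

(b) Error bound = (b-a)/2^n = (6 - (-1))/2^{12}
    = 7/2^{12}

(a) 1 (linear); (b) error ≤ 1.71e-03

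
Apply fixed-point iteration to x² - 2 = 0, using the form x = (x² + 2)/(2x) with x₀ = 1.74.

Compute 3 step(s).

Equation: x² - 2 = 0
Fixed-point form: x = (x² + 2)/(2x)
x₀ = 1.74

x_1 = g(1.740000) = 1.444713
x_2 = g(1.444713) = 1.414535
x_3 = g(1.414535) = 1.414214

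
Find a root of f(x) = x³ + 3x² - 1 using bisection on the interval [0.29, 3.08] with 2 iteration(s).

f(x) = x³ + 3x² - 1
Initial interval: [0.29, 3.08]

Iteration 1:
  c_1 = (0.290000 + 3.080000)/2 = 1.685000
  f(c_1) = f(1.685000) = 12.301769
  f(a) × f(c) < 0, new interval: [0.290000, 1.685000]
Iteration 2:
  c_2 = (0.290000 + 1.685000)/2 = 0.987500
  f(c_2) = f(0.987500) = 2.888436
  f(a) × f(c) < 0, new interval: [0.290000, 0.987500]

After 2 iteration(s), the approximation is c_2 = 0.987500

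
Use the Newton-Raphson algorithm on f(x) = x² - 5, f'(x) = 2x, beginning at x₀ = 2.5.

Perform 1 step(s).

f(x) = x² - 5
f'(x) = 2x
x₀ = 2.5

Newton-Raphson formula: x_{n+1} = x_n - f(x_n)/f'(x_n)

Iteration 1:
  f(2.500000) = 1.250000
  f'(2.500000) = 5.000000
  x_1 = 2.500000 - 1.250000/5.000000 = 2.250000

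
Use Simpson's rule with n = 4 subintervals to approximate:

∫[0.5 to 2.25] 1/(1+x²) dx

f(x) = 1/(1+x²)
a = 0.5, b = 2.25, n = 4
h = (b - a)/n = 0.437500

Simpson's rule: (h/3)[f(x₀) + 4f(x₁) + 2f(x₂) + ... + f(xₙ)]

x_0 = 0.5000, f(x_0) = 0.800000, coefficient = 1
x_1 = 0.9375, f(x_1) = 0.532225, coefficient = 4
x_2 = 1.3750, f(x_2) = 0.345946, coefficient = 2
x_3 = 1.8125, f(x_3) = 0.233364, coefficient = 4
x_4 = 2.2500, f(x_4) = 0.164948, coefficient = 1

I ≈ (0.437500/3) × 4.719193 = 0.688216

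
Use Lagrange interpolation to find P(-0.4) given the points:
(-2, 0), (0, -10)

Lagrange interpolation formula:
P(x) = Σ yᵢ × Lᵢ(x)
where Lᵢ(x) = Π_{j≠i} (x - xⱼ)/(xᵢ - xⱼ)

L_0(-0.4) = (-0.4 - 0)/(-2 - 0) = 0.200000
L_1(-0.4) = (-0.4 - (-2))/(0 - (-2)) = 0.800000

P(-0.4) = 0×L_0(-0.4) + (-10)×L_1(-0.4)
P(-0.4) = -8.000000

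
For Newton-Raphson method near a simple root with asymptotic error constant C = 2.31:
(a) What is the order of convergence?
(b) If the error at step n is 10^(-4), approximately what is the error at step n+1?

(a) Newton-Raphson has quadratic (order 2) convergence near simple roots.
    This means |e_{n+1}| ≈ C|e_n|².

(b) With |e_n| = 10^(-4) and C = 2.31:
    |e_{n+1}| ≈ 2.31 × (10^(-4))² = 2.31 × 10^(-8)

(a) 2 (quadratic); (b) |e_{n+1}| ≈ 2.310e-08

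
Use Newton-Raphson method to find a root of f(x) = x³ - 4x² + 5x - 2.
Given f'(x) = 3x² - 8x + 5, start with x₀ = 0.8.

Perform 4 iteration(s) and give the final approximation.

f(x) = x³ - 4x² + 5x - 2
f'(x) = 3x² - 8x + 5
x₀ = 0.8

Newton-Raphson formula: x_{n+1} = x_n - f(x_n)/f'(x_n)

Iteration 1:
  f(0.800000) = -0.048000
  f'(0.800000) = 0.520000
  x_1 = 0.800000 - (-0.048000)/0.520000 = 0.892308
Iteration 2:
  f(0.892308) = -0.012847
  f'(0.892308) = 0.250178
  x_2 = 0.892308 - (-0.012847)/0.250178 = 0.943658
Iteration 3:
  f(0.943658) = -0.003353
  f'(0.943658) = 0.122208
  x_3 = 0.943658 - (-0.003353)/0.122208 = 0.971097
Iteration 4:
  f(0.971097) = -0.000860
  f'(0.971097) = 0.060312
  x_4 = 0.971097 - (-0.000860)/0.060312 = 0.985348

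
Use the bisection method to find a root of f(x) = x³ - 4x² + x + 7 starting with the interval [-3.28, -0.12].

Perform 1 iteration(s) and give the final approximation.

f(x) = x³ - 4x² + x + 7
Initial interval: [-3.28, -0.12]

Iteration 1:
  c_1 = (-3.280000 + (-0.120000))/2 = -1.700000
  f(c_1) = f(-1.700000) = -11.173000
  f(a) × f(c) ≥ 0, new interval: [-1.700000, -0.120000]

After 1 iteration(s), the approximation is c_1 = -1.700000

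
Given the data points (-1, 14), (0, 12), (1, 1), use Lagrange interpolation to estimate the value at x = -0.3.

Lagrange interpolation formula:
P(x) = Σ yᵢ × Lᵢ(x)
where Lᵢ(x) = Π_{j≠i} (x - xⱼ)/(xᵢ - xⱼ)

L_0(-0.3) = (-0.3 - 0)/(-1 - 0) × (-0.3 - 1)/(-1 - 1) = 0.195000
L_1(-0.3) = (-0.3 - (-1))/(0 - (-1)) × (-0.3 - 1)/(0 - 1) = 0.910000
L_2(-0.3) = (-0.3 - (-1))/(1 - (-1)) × (-0.3 - 0)/(1 - 0) = -0.105000

P(-0.3) = 14×L_0(-0.3) + 12×L_1(-0.3) + 1×L_2(-0.3)
P(-0.3) = 13.545000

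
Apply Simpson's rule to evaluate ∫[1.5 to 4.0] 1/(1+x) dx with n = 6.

f(x) = 1/(1+x)
a = 1.5, b = 4.0, n = 6
h = (b - a)/n = 0.416667

Simpson's rule: (h/3)[f(x₀) + 4f(x₁) + 2f(x₂) + ... + f(xₙ)]

x_0 = 1.5000, f(x_0) = 0.400000, coefficient = 1
x_1 = 1.9167, f(x_1) = 0.342857, coefficient = 4
x_2 = 2.3333, f(x_2) = 0.300000, coefficient = 2
x_3 = 2.7500, f(x_3) = 0.266667, coefficient = 4
x_4 = 3.1667, f(x_4) = 0.240000, coefficient = 2
x_5 = 3.5833, f(x_5) = 0.218182, coefficient = 4
x_6 = 4.0000, f(x_6) = 0.200000, coefficient = 1

I ≈ (0.416667/3) × 4.990823 = 0.693170
Exact value: 0.693147
Error: 0.000023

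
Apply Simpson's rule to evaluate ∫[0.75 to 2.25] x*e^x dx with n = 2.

f(x) = x*e^x
a = 0.75, b = 2.25, n = 2
h = (b - a)/n = 0.750000

Simpson's rule: (h/3)[f(x₀) + 4f(x₁) + 2f(x₂) + ... + f(xₙ)]

x_0 = 0.7500, f(x_0) = 1.587750, coefficient = 1
x_1 = 1.5000, f(x_1) = 6.722534, coefficient = 4
x_2 = 2.2500, f(x_2) = 21.347406, coefficient = 1

I ≈ (0.750000/3) × 49.825290 = 12.456323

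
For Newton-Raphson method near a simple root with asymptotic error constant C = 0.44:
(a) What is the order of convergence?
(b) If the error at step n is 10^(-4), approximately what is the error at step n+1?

(a) Newton-Raphson has quadratic (order 2) convergence near simple roots.
    This means |e_{n+1}| ≈ C|e_n|².

(b) With |e_n| = 10^(-4) and C = 0.44:
    |e_{n+1}| ≈ 0.44 × (10^(-4))² = 0.44 × 10^(-8)

(a) 2 (quadratic); (b) |e_{n+1}| ≈ 4.400e-09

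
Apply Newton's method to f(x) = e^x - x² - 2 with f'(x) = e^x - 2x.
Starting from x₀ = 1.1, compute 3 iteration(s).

f(x) = e^x - x² - 2
f'(x) = e^x - 2x
x₀ = 1.1

Newton-Raphson formula: x_{n+1} = x_n - f(x_n)/f'(x_n)

Iteration 1:
  f(1.100000) = -0.205834
  f'(1.100000) = 0.804166
  x_1 = 1.100000 - (-0.205834)/0.804166 = 1.355960
Iteration 2:
  f(1.355960) = 0.041856
  f'(1.355960) = 1.168564
  x_2 = 1.355960 - 0.041856/1.168564 = 1.320141
Iteration 3:
  f(1.320141) = 0.001177
  f'(1.320141) = 1.103667
  x_3 = 1.320141 - 0.001177/1.103667 = 1.319075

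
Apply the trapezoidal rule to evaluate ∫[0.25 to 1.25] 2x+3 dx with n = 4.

f(x) = 2x+3
a = 0.25, b = 1.25, n = 4
h = (b - a)/n = 0.250000

Trapezoidal rule: (h/2)[f(x₀) + 2f(x₁) + 2f(x₂) + ... + f(xₙ)]

x_0 = 0.2500, f(x_0) = 3.500000, coefficient = 1
x_1 = 0.5000, f(x_1) = 4.000000, coefficient = 2
x_2 = 0.7500, f(x_2) = 4.500000, coefficient = 2
x_3 = 1.0000, f(x_3) = 5.000000, coefficient = 2
x_4 = 1.2500, f(x_4) = 5.500000, coefficient = 1

I ≈ (0.250000/2) × 36.000000 = 4.500000
Exact value: 4.500000
Error: 0.000000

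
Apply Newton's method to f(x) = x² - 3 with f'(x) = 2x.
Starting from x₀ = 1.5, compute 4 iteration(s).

f(x) = x² - 3
f'(x) = 2x
x₀ = 1.5

Newton-Raphson formula: x_{n+1} = x_n - f(x_n)/f'(x_n)

Iteration 1:
  f(1.500000) = -0.750000
  f'(1.500000) = 3.000000
  x_1 = 1.500000 - (-0.750000)/3.000000 = 1.750000
Iteration 2:
  f(1.750000) = 0.062500
  f'(1.750000) = 3.500000
  x_2 = 1.750000 - 0.062500/3.500000 = 1.732143
Iteration 3:
  f(1.732143) = 0.000319
  f'(1.732143) = 3.464286
  x_3 = 1.732143 - 0.000319/3.464286 = 1.732051
Iteration 4:
  f(1.732051) = 0.000000
  f'(1.732051) = 3.464102
  x_4 = 1.732051 - 0.000000/3.464102 = 1.732051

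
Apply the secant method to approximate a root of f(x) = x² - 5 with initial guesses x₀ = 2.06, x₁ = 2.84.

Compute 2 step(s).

f(x) = x² - 5
x₀ = 2.06, x₁ = 2.84

Secant formula: x_{n+1} = x_n - f(x_n)(x_n - x_{n-1})/(f(x_n) - f(x_{n-1}))

Iteration 1:
  f(2.060000) = -0.756400
  f(2.840000) = 3.065600
  x_2 = 2.840000 - 3.065600×(2.840000 - 2.060000)/(3.065600 - (-0.756400))
       = 2.214367
Iteration 2:
  f(2.840000) = 3.065600
  f(2.214367) = -0.096577
  x_3 = 2.214367 - (-0.096577)×(2.214367 - 2.840000)/(-0.096577 - 3.065600)
       = 2.233475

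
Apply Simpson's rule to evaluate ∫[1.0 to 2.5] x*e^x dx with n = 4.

f(x) = x*e^x
a = 1.0, b = 2.5, n = 4
h = (b - a)/n = 0.375000

Simpson's rule: (h/3)[f(x₀) + 4f(x₁) + 2f(x₂) + ... + f(xₙ)]

x_0 = 1.0000, f(x_0) = 2.718282, coefficient = 1
x_1 = 1.3750, f(x_1) = 5.438230, coefficient = 4
x_2 = 1.7500, f(x_2) = 10.070555, coefficient = 2
x_3 = 2.1250, f(x_3) = 17.792407, coefficient = 4
x_4 = 2.5000, f(x_4) = 30.456235, coefficient = 1

I ≈ (0.375000/3) × 146.238177 = 18.279772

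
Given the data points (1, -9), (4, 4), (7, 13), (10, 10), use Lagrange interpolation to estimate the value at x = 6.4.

Lagrange interpolation formula:
P(x) = Σ yᵢ × Lᵢ(x)
where Lᵢ(x) = Π_{j≠i} (x - xⱼ)/(xᵢ - xⱼ)

L_0(6.4) = (6.4 - 4)/(1 - 4) × (6.4 - 7)/(1 - 7) × (6.4 - 10)/(1 - 10) = -0.032000
L_1(6.4) = (6.4 - 1)/(4 - 1) × (6.4 - 7)/(4 - 7) × (6.4 - 10)/(4 - 10) = 0.216000
L_2(6.4) = (6.4 - 1)/(7 - 1) × (6.4 - 4)/(7 - 4) × (6.4 - 10)/(7 - 10) = 0.864000
L_3(6.4) = (6.4 - 1)/(10 - 1) × (6.4 - 4)/(10 - 4) × (6.4 - 7)/(10 - 7) = -0.048000

P(6.4) = (-9)×L_0(6.4) + 4×L_1(6.4) + 13×L_2(6.4) + 10×L_3(6.4)
P(6.4) = 11.904000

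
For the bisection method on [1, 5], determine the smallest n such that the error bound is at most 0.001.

We need (b-a)/2^n ≤ 0.001
(5 - 1)/2^n ≤ 0.001
4/2^n ≤ 0.001
2^n ≥ 4000
n ≥ log₂(4000) = 11.97
n ≥ 12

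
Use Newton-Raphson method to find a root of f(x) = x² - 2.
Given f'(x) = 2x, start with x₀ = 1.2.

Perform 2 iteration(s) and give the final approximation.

f(x) = x² - 2
f'(x) = 2x
x₀ = 1.2

Newton-Raphson formula: x_{n+1} = x_n - f(x_n)/f'(x_n)

Iteration 1:
  f(1.200000) = -0.560000
  f'(1.200000) = 2.400000
  x_1 = 1.200000 - (-0.560000)/2.400000 = 1.433333
Iteration 2:
  f(1.433333) = 0.054444
  f'(1.433333) = 2.866667
  x_2 = 1.433333 - 0.054444/2.866667 = 1.414341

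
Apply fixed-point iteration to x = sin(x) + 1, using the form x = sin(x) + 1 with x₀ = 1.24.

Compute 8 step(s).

Equation: x = sin(x) + 1
Fixed-point form: x = sin(x) + 1
x₀ = 1.24

x_1 = g(1.240000) = 1.945784
x_2 = g(1.945784) = 1.930512
x_3 = g(1.930512) = 1.935997
x_4 = g(1.935997) = 1.934052
x_5 = g(1.934052) = 1.934745
x_6 = g(1.934745) = 1.934499
x_7 = g(1.934499) = 1.934586
x_8 = g(1.934586) = 1.934555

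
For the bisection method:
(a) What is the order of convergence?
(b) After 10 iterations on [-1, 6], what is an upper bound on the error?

(a) Bisection has linear (order 1) convergence; the error is halved each step.

(b) Error bound = (b-a)/2^n = (6 - (-1))/2^{10}
    = 7/2^{10}

(a) 1 (linear); (b) error ≤ 6.84e-03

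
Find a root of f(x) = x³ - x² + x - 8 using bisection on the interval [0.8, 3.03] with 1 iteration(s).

f(x) = x³ - x² + x - 8
Initial interval: [0.8, 3.03]

Iteration 1:
  c_1 = (0.800000 + 3.030000)/2 = 1.915000
  f(c_1) = f(1.915000) = -2.729489
  f(a) × f(c) ≥ 0, new interval: [1.915000, 3.030000]

After 1 iteration(s), the approximation is c_1 = 1.915000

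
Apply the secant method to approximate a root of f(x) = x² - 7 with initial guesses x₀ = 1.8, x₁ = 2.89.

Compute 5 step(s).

f(x) = x² - 7
x₀ = 1.8, x₁ = 2.89

Secant formula: x_{n+1} = x_n - f(x_n)(x_n - x_{n-1})/(f(x_n) - f(x_{n-1}))

Iteration 1:
  f(1.800000) = -3.760000
  f(2.890000) = 1.352100
  x_2 = 2.890000 - 1.352100×(2.890000 - 1.800000)/(1.352100 - (-3.760000))
       = 2.601706
Iteration 2:
  f(2.890000) = 1.352100
  f(2.601706) = -0.231127
  x_3 = 2.601706 - (-0.231127)×(2.601706 - 2.890000)/(-0.231127 - 1.352100)
       = 2.643792
Iteration 3:
  f(2.601706) = -0.231127
  f(2.643792) = -0.010362
  x_4 = 2.643792 - (-0.010362)×(2.643792 - 2.601706)/(-0.010362 - (-0.231127))
       = 2.645768
Iteration 4:
  f(2.643792) = -0.010362
  f(2.645768) = 0.000087
  x_5 = 2.645768 - 0.000087×(2.645768 - 2.643792)/(0.000087 - (-0.010362))
       = 2.645751
Iteration 5:
  f(2.645768) = 0.000087
  f(2.645751) = 0.000000
  x_6 = 2.645751 - 0.000000×(2.645751 - 2.645768)/(0.000000 - 0.000087)
       = 2.645751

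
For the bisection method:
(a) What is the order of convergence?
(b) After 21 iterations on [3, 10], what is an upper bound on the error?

(a) Bisection has linear (order 1) convergence; the error is halved each step.

(b) Error bound = (b-a)/2^n = (10 - 3)/2^{21}
    = 7/2^{21}

(a) 1 (linear); (b) error ≤ 3.34e-06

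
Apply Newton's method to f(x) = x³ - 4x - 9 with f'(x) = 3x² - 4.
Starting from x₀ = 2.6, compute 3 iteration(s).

f(x) = x³ - 4x - 9
f'(x) = 3x² - 4
x₀ = 2.6

Newton-Raphson formula: x_{n+1} = x_n - f(x_n)/f'(x_n)

Iteration 1:
  f(2.600000) = -1.824000
  f'(2.600000) = 16.280000
  x_1 = 2.600000 - (-1.824000)/16.280000 = 2.712039
Iteration 2:
  f(2.712039) = 0.099318
  f'(2.712039) = 18.065472
  x_2 = 2.712039 - 0.099318/18.065472 = 2.706542
Iteration 3:
  f(2.706542) = 0.000246
  f'(2.706542) = 17.976103
  x_3 = 2.706542 - 0.000246/17.976103 = 2.706528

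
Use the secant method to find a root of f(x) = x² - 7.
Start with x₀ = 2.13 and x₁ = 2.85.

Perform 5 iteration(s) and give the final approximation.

f(x) = x² - 7
x₀ = 2.13, x₁ = 2.85

Secant formula: x_{n+1} = x_n - f(x_n)(x_n - x_{n-1})/(f(x_n) - f(x_{n-1}))

Iteration 1:
  f(2.130000) = -2.463100
  f(2.850000) = 1.122500
  x_2 = 2.850000 - 1.122500×(2.850000 - 2.130000)/(1.122500 - (-2.463100))
       = 2.624598
Iteration 2:
  f(2.850000) = 1.122500
  f(2.624598) = -0.111483
  x_3 = 2.624598 - (-0.111483)×(2.624598 - 2.850000)/(-0.111483 - 1.122500)
       = 2.644962
Iteration 3:
  f(2.624598) = -0.111483
  f(2.644962) = -0.004175
  x_4 = 2.644962 - (-0.004175)×(2.644962 - 2.624598)/(-0.004175 - (-0.111483))
       = 2.645754
Iteration 4:
  f(2.644962) = -0.004175
  f(2.645754) = 0.000017
  x_5 = 2.645754 - 0.000017×(2.645754 - 2.644962)/(0.000017 - (-0.004175))
       = 2.645751
Iteration 5:
  f(2.645754) = 0.000017
  f(2.645751) = 0.000000
  x_6 = 2.645751 - 0.000000×(2.645751 - 2.645754)/(0.000000 - 0.000017)
       = 2.645751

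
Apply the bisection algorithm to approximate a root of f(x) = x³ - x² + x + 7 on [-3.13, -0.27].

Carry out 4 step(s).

f(x) = x³ - x² + x + 7
Initial interval: [-3.13, -0.27]

Iteration 1:
  c_1 = (-3.130000 + (-0.270000))/2 = -1.700000
  f(c_1) = f(-1.700000) = -2.503000
  f(a) × f(c) ≥ 0, new interval: [-1.700000, -0.270000]
Iteration 2:
  c_2 = (-1.700000 + (-0.270000))/2 = -0.985000
  f(c_2) = f(-0.985000) = 4.089103
  f(a) × f(c) < 0, new interval: [-1.700000, -0.985000]
Iteration 3:
  c_3 = (-1.700000 + (-0.985000))/2 = -1.342500
  f(c_3) = f(-1.342500) = 1.435598
  f(a) × f(c) < 0, new interval: [-1.700000, -1.342500]
Iteration 4:
  c_4 = (-1.700000 + (-1.342500))/2 = -1.521250
  f(c_4) = f(-1.521250) = -0.355931
  f(a) × f(c) ≥ 0, new interval: [-1.521250, -1.342500]

After 4 iteration(s), the approximation is c_4 = -1.521250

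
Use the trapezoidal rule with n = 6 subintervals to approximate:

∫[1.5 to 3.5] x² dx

f(x) = x²
a = 1.5, b = 3.5, n = 6
h = (b - a)/n = 0.333333

Trapezoidal rule: (h/2)[f(x₀) + 2f(x₁) + 2f(x₂) + ... + f(xₙ)]

x_0 = 1.5000, f(x_0) = 2.250000, coefficient = 1
x_1 = 1.8333, f(x_1) = 3.361111, coefficient = 2
x_2 = 2.1667, f(x_2) = 4.694444, coefficient = 2
x_3 = 2.5000, f(x_3) = 6.250000, coefficient = 2
x_4 = 2.8333, f(x_4) = 8.027778, coefficient = 2
x_5 = 3.1667, f(x_5) = 10.027778, coefficient = 2
x_6 = 3.5000, f(x_6) = 12.250000, coefficient = 1

I ≈ (0.333333/2) × 79.222222 = 13.203704
Exact value: 13.166667
Error: 0.037037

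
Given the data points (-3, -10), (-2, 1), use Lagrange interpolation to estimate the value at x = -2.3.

Lagrange interpolation formula:
P(x) = Σ yᵢ × Lᵢ(x)
where Lᵢ(x) = Π_{j≠i} (x - xⱼ)/(xᵢ - xⱼ)

L_0(-2.3) = (-2.3 - (-2))/(-3 - (-2)) = 0.300000
L_1(-2.3) = (-2.3 - (-3))/(-2 - (-3)) = 0.700000

P(-2.3) = (-10)×L_0(-2.3) + 1×L_1(-2.3)
P(-2.3) = -2.300000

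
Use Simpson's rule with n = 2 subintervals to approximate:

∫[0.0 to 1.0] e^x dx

f(x) = e^x
a = 0.0, b = 1.0, n = 2
h = (b - a)/n = 0.500000

Simpson's rule: (h/3)[f(x₀) + 4f(x₁) + 2f(x₂) + ... + f(xₙ)]

x_0 = 0.0000, f(x_0) = 1.000000, coefficient = 1
x_1 = 0.5000, f(x_1) = 1.648721, coefficient = 4
x_2 = 1.0000, f(x_2) = 2.718282, coefficient = 1

I ≈ (0.500000/3) × 10.313167 = 1.718861
Exact value: 1.718282
Error: 0.000579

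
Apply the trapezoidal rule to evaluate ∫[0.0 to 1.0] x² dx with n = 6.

f(x) = x²
a = 0.0, b = 1.0, n = 6
h = (b - a)/n = 0.166667

Trapezoidal rule: (h/2)[f(x₀) + 2f(x₁) + 2f(x₂) + ... + f(xₙ)]

x_0 = 0.0000, f(x_0) = 0.000000, coefficient = 1
x_1 = 0.1667, f(x_1) = 0.027778, coefficient = 2
x_2 = 0.3333, f(x_2) = 0.111111, coefficient = 2
x_3 = 0.5000, f(x_3) = 0.250000, coefficient = 2
x_4 = 0.6667, f(x_4) = 0.444444, coefficient = 2
x_5 = 0.8333, f(x_5) = 0.694444, coefficient = 2
x_6 = 1.0000, f(x_6) = 1.000000, coefficient = 1

I ≈ (0.166667/2) × 4.055556 = 0.337963
Exact value: 0.333333
Error: 0.004630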